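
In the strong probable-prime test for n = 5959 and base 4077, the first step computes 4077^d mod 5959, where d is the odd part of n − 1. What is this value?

n − 1 = 5958 = 2^1 · 2979, so s = 1 and d = 2979.
Repeated squaring mod 5959: 4077^1 ≡ 4077, 4077^2 ≡ 2278, 4077^4 ≡ 4954, 4077^8 ≡ 2954, 4077^16 ≡ 2140, 4077^32 ≡ 3088, 4077^64 ≡ 1344, 4077^128 ≡ 759, 4077^256 ≡ 4017, 4077^512 ≡ 5276, 4077^1024 ≡ 1687, 4077^2048 ≡ 3526.
2979 = 2048 + 512 + 256 + 128 + 32 + 2 + 1, so 4077^2979 ≡ 3526·5276·4017·759·3088·2278·4077 ≡ 2227 (mod 5959).

2227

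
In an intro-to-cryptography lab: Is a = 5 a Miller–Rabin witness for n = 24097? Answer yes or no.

n − 1 = 24096 = 2^5 · 753, so s = 5 and d = 753.
Repeated squaring mod 24097: 5^1 ≡ 5, 5^2 ≡ 25, 5^4 ≡ 625, 5^8 ≡ 5073, 5^16 ≡ 23830, 5^32 ≡ 23095, 5^64 ≡ 16027, 5^128 ≡ 14806, 5^256 ≡ 7227, 5^512 ≡ 11330.
753 = 512 + 128 + 64 + 32 + 16 + 1, so 5^753 ≡ 11330·14806·16027·23095·23830·5 ≡ 18586 (mod 24097).
x_0 = 5^753 mod 24097 = 18586.
x_0 is neither 1 nor 24096, so continue squaring.
x_1 = 18586^2 mod 24097 = 8901.
x_2 = 8901^2 mod 24097 = 20962.
x_3 = 20962^2 mod 24097 = 20746.
x_4 = 20746^2 mod 24097 = 24096.
x_4 ≡ −1, so 5 is not a witness.

no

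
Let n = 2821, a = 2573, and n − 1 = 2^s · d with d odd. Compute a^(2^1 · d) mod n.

n − 1 = 2820 = 2^2 · 705, so s = 2 and d = 705.
x_0 = 2573^705 mod 2821 = 155.
x_1 = 155^2 mod 2821 = 1457.

1457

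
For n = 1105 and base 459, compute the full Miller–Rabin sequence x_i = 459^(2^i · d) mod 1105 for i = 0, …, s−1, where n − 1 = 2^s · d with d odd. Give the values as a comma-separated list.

n − 1 = 1104 = 2^4 · 69, so s = 4 and d = 69.
x_0 = 459^69 mod 1105 = 714.
x_1 = 714^2 mod 1105 = 391.
x_2 = 391^2 mod 1105 = 391.
x_3 = 391^2 mod 1105 = 391.

714, 391, 391, 391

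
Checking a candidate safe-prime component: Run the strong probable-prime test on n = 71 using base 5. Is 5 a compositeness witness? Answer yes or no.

n − 1 = 70 = 2^1 · 35, so s = 1 and d = 35.
Repeated squaring mod 71: 5^1 ≡ 5, 5^2 ≡ 25, 5^4 ≡ 57, 5^8 ≡ 54, 5^16 ≡ 5, 5^32 ≡ 25.
35 = 32 + 2 + 1, so 5^35 ≡ 25·25·5 ≡ 1 (mod 71).
x_0 = 5^35 mod 71 = 1.
x_0 = 1, so 5 is not a witness.

no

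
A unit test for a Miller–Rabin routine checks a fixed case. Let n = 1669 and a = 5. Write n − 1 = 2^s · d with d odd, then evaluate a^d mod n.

1668

n − 1 = 1668 = 2^2 · 417, so s = 2 and d = 417.
Repeated squaring mod 1669: 5^1 ≡ 5, 5^2 ≡ 25, 5^4 ≡ 625, 5^8 ≡ 79, 5^16 ≡ 1234, 5^32 ≡ 628, 5^64 ≡ 500, 5^128 ≡ 1319, 5^256 ≡ 663.
417 = 256 + 128 + 32 + 1, so 5^417 ≡ 663·1319·628·5 ≡ 1668 (mod 1669).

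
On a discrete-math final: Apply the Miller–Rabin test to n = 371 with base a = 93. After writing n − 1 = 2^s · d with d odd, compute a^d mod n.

n − 1 = 370 = 2^1 · 185, so s = 1 and d = 185.
Repeated squaring mod 371: 93^1 ≡ 93, 93^2 ≡ 116, 93^4 ≡ 100, 93^8 ≡ 354, 93^16 ≡ 289, 93^32 ≡ 46, 93^64 ≡ 261, 93^128 ≡ 228.
185 = 128 + 32 + 16 + 8 + 1, so 93^185 ≡ 228·46·289·354·93 ≡ 347 (mod 371).

347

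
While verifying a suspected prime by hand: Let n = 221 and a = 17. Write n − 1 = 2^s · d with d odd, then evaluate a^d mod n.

17

n − 1 = 220 = 2^2 · 55, so s = 2 and d = 55.
Repeated squaring mod 221: 17^1 ≡ 17, 17^2 ≡ 68, 17^4 ≡ 204, 17^8 ≡ 68, 17^16 ≡ 204, 17^32 ≡ 68.
55 = 32 + 16 + 4 + 2 + 1, so 17^55 ≡ 68·204·204·68·17 ≡ 17 (mod 221).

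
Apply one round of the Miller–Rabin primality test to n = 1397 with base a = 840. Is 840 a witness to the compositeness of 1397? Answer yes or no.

yes

n − 1 = 1396 = 2^2 · 349, so s = 2 and d = 349.
x_0 = 840^349 mod 1397 = 1059.
x_0 is neither 1 nor 1396, so continue squaring.
x_1 = 1059^2 mod 1397 = 1087.
Reached i = s−1 = 1 without hitting −1: 840 is a Miller–Rabin witness and 1397 is composite.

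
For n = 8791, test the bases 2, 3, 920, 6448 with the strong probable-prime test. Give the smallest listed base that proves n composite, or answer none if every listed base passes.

n − 1 = 8790 = 2^1 · 4395, so s = 1 and d = 4395.
Base 2: x_0 = 2^4395 mod 8791 = 5441. x_0 ∉ {1, 8790} and s = 1, so 2 is a Miller–Rabin witness and 8791 is composite.
Base 3: x_0 = 3^4395 mod 8791 = 3448. x_0 ∉ {1, 8790} and s = 1, so 3 is a Miller–Rabin witness and 8791 is composite.
Base 920: x_0 = 920^4395 mod 8791 = 6185. x_0 ∉ {1, 8790} and s = 1, so 920 is a Miller–Rabin witness and 8791 is composite.
Base 6448: x_0 = 6448^4395 mod 8791 = 3544. x_0 ∉ {1, 8790} and s = 1, so 6448 is a Miller–Rabin witness and 8791 is composite.
The smallest witness among the given bases is 2.

2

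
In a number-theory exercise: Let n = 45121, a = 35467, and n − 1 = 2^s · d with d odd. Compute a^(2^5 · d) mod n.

45120

n − 1 = 45120 = 2^6 · 705, so s = 6 and d = 705.
x_0 = 35467^705 mod 45121 = 6285.
x_1 = 6285^2 mod 45121 = 20350.
x_2 = 20350^2 mod 45121 = 1962.
x_3 = 1962^2 mod 45121 = 14159.
x_4 = 14159^2 mod 45121 = 4678.
x_5 = 4678^2 mod 45121 = 45120.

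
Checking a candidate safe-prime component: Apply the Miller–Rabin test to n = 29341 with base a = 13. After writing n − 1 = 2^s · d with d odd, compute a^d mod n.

n − 1 = 29340 = 2^2 · 7335, so s = 2 and d = 7335.
13^7335 mod 29341 = 8541.

8541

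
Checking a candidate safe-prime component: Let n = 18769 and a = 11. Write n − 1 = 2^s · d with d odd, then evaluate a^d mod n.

n − 1 = 18768 = 2^4 · 1173, so s = 4 and d = 1173.
11^1173 mod 18769 = 15992.

15992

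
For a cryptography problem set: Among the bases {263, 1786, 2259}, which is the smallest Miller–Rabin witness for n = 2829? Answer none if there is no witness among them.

n − 1 = 2828 = 2^2 · 707, so s = 2 and d = 707.
Base 263: x_0 = 263^707 mod 2829 = 356. x_0 is neither 1 nor 2828, so continue squaring. x_1 = 356^2 mod 2829 = 2260. Reached i = s−1 = 1 without hitting −1: 263 is a Miller–Rabin witness and 2829 is composite.
Base 1786: x_0 = 1786^707 mod 2829 = 1972. x_0 is neither 1 nor 2828, so continue squaring. x_1 = 1972^2 mod 2829 = 1738. Reached i = s−1 = 1 without hitting −1: 1786 is a Miller–Rabin witness and 2829 is composite.
Base 2259: x_0 = 2259^707 mod 2829 = 2034. x_0 is neither 1 nor 2828, so continue squaring. x_1 = 2034^2 mod 2829 = 1158. Reached i = s−1 = 1 without hitting −1: 2259 is a Miller–Rabin witness and 2829 is composite.
The smallest witness among the given bases is 263.

263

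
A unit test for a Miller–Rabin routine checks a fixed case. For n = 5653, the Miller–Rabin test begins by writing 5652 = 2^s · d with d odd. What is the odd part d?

1413

Halving: 5652 → 2826 → 1413; 1413 is odd.
So 5652 = 2^2 · 1413.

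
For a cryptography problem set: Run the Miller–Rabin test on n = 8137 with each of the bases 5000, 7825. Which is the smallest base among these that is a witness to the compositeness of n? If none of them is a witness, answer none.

n − 1 = 8136 = 2^3 · 1017, so s = 3 and d = 1017.
Base 5000: x_0 = 5000^1017 mod 8137 = 1. x_0 = 1, so 5000 is not a witness.
Base 7825: x_0 = 7825^1017 mod 8137 = 1091. x_0 is neither 1 nor 8136, so continue squaring. x_1 = 1091^2 mod 8137 = 2279. x_2 = 2279^2 mod 8137 = 2435. Reached i = s−1 = 2 without hitting −1: 7825 is a Miller–Rabin witness and 8137 is composite.
The smallest witness among the given bases is 7825.

7825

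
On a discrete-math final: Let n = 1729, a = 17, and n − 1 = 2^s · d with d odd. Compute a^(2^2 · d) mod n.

1

n − 1 = 1728 = 2^6 · 27, so s = 6 and d = 27.
x_0 = 17^27 mod 1729 = 818.
x_1 = 818^2 mod 1729 = 1.
x_2 = 1^2 mod 1729 = 1.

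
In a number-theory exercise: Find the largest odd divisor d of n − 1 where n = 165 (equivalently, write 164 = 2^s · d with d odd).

41

Halving: 164 → 82 → 41; 41 is odd.
So 164 = 2^2 · 41.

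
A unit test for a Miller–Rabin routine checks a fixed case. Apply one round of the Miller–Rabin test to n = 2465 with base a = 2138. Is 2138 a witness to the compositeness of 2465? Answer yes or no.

n − 1 = 2464 = 2^5 · 77, so s = 5 and d = 77.
Repeated squaring mod 2465: 2138^1 ≡ 2138, 2138^2 ≡ 934, 2138^4 ≡ 2211, 2138^8 ≡ 426, 2138^16 ≡ 1531, 2138^32 ≡ 2211, 2138^64 ≡ 426.
77 = 64 + 8 + 4 + 1, so 2138^77 ≡ 426·426·2211·2138 ≡ 2308 (mod 2465).
x_0 = 2138^77 mod 2465 = 2308.
x_0 is neither 1 nor 2464, so continue squaring.
x_1 = 2308^2 mod 2465 = 2464.
x_1 ≡ −1, so 2138 is not a witness.

no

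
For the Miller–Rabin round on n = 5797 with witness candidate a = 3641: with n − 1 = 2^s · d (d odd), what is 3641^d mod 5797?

n − 1 = 5796 = 2^2 · 1449, so s = 2 and d = 1449.
3641^1449 mod 5797 = 5522.

5522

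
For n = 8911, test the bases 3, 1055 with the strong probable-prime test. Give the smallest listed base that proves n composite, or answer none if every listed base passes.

none

n − 1 = 8910 = 2^1 · 4455, so s = 1 and d = 4455.
Base 3: x_0 = 3^4455 mod 8911 = 8910. x_0 = 8910 ≡ −1, so 3 is not a witness.
Base 1055: x_0 = 1055^4455 mod 8911 = 8910. x_0 = 8910 ≡ −1, so 1055 is not a witness.
No listed base is a witness for 8911.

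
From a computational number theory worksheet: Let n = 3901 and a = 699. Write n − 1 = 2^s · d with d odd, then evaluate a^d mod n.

n − 1 = 3900 = 2^2 · 975, so s = 2 and d = 975.
699^975 mod 3901 = 3710.

3710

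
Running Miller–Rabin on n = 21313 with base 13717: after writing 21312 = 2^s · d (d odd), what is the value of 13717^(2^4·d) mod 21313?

5034

n − 1 = 21312 = 2^6 · 333, so s = 6 and d = 333.
Repeated squaring mod 21313: 13717^1 ≡ 13717, 13717^2 ≡ 4925, 13717^4 ≡ 1431, 13717^8 ≡ 1713, 13717^16 ≡ 14488, 13717^32 ≡ 11720, 13717^64 ≡ 17428, 13717^128 ≡ 3621, 13717^256 ≡ 4146.
333 = 256 + 64 + 8 + 4 + 1, so 13717^333 ≡ 4146·17428·1713·1431·13717 ≡ 20761 (mod 21313).
x_0 = 20761.
x_1 = 20761^2 mod 21313 = 6322.
x_2 = 6322^2 mod 21313 = 5809.
x_3 = 5809^2 mod 21313 = 6002.
x_4 = 6002^2 mod 21313 = 5034.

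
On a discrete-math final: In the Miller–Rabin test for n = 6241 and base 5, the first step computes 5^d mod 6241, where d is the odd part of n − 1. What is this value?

396

n − 1 = 6240 = 2^5 · 195, so s = 5 and d = 195.
Repeated squaring mod 6241: 5^1 ≡ 5, 5^2 ≡ 25, 5^4 ≡ 625, 5^8 ≡ 3683, 5^16 ≡ 2796, 5^32 ≡ 3884, 5^64 ≡ 959, 5^128 ≡ 2254.
195 = 128 + 64 + 2 + 1, so 5^195 ≡ 2254·959·25·5 ≡ 396 (mod 6241).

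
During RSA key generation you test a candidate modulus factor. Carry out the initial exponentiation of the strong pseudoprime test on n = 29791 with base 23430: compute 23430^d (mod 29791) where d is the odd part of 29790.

3752

n − 1 = 29790 = 2^1 · 14895, so s = 1 and d = 14895.
Repeated squaring mod 29791: 23430^1 ≡ 23430, 23430^2 ≡ 6143, 23430^4 ≡ 21043, 23430^8 ≡ 24216, 23430^16 ≡ 8612, 23430^32 ≡ 16745, 23430^64 ≡ 2133, 23430^128 ≡ 21457, 23430^256 ≡ 12735, 23430^512 ≡ 27812, 23430^1024 ≡ 13820, 23430^2048 ≡ 2299, 23430^4096 ≡ 12394, 23430^8192 ≡ 8840.
14895 = 8192 + 4096 + 2048 + 512 + 32 + 8 + 4 + 2 + 1, so 23430^14895 ≡ 8840·12394·2299·27812·16745·24216·21043·6143·23430 ≡ 3752 (mod 29791).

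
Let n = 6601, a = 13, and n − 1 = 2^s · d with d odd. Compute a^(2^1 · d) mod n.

1772

n − 1 = 6600 = 2^3 · 825, so s = 3 and d = 825.
x_0 = 13^825 mod 6601 = 3037.
x_1 = 3037^2 mod 6601 = 1772.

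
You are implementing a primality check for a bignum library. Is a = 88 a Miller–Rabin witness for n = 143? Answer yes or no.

n − 1 = 142 = 2^1 · 71, so s = 1 and d = 71.
Repeated squaring mod 143: 88^1 ≡ 88, 88^2 ≡ 22, 88^4 ≡ 55, 88^8 ≡ 22, 88^16 ≡ 55, 88^32 ≡ 22, 88^64 ≡ 55.
71 = 64 + 4 + 2 + 1, so 88^71 ≡ 55·55·22·88 ≡ 121 (mod 143).
x_0 = 88^71 mod 143 = 121.
x_0 ∉ {1, 142} and s = 1, so 88 is a Miller–Rabin witness and 143 is composite.

yes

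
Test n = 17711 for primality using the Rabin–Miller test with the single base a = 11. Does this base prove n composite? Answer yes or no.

n − 1 = 17710 = 2^1 · 8855, so s = 1 and d = 8855.
x_0 = 11^8855 mod 17711 = 17710.
x_0 = 17710 ≡ −1, so 11 is not a witness.

no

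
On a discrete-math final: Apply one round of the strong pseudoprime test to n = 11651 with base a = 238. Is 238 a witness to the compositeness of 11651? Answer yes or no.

n − 1 = 11650 = 2^1 · 5825, so s = 1 and d = 5825.
Repeated squaring mod 11651: 238^1 ≡ 238, 238^2 ≡ 10040, 238^4 ≡ 8799, 238^8 ≡ 1506, 238^16 ≡ 7742, 238^32 ≡ 5820, 238^64 ≡ 2943, 238^128 ≡ 4556, 238^256 ≡ 6705, 238^512 ≡ 7467, 238^1024 ≡ 6054, 238^2048 ≡ 8521, 238^4096 ≡ 10060.
5825 = 4096 + 1024 + 512 + 128 + 64 + 1, so 238^5825 ≡ 10060·6054·7467·4556·2943·238 ≡ 4424 (mod 11651).
x_0 = 238^5825 mod 11651 = 4424.
x_0 ∉ {1, 11650} and s = 1, so 238 is a Miller–Rabin witness and 11651 is composite.

yes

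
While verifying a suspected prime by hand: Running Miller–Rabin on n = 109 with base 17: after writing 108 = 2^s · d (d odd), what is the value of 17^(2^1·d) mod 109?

n − 1 = 108 = 2^2 · 27, so s = 2 and d = 27.
x_0 = 17^27 mod 109 = 33.
x_1 = 33^2 mod 109 = 108.

108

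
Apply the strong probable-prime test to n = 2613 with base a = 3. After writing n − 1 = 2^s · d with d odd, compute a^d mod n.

n − 1 = 2612 = 2^2 · 653, so s = 2 and d = 653.
3^653 mod 2613 = 321.

321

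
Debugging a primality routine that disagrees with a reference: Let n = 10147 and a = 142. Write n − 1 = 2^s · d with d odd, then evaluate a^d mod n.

n − 1 = 10146 = 2^1 · 5073, so s = 1 and d = 5073.
142^5073 mod 10147 = 9336.

9336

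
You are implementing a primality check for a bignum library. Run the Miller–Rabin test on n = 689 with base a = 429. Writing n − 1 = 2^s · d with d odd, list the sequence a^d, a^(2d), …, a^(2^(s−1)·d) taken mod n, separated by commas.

624, 91, 13, 169

n − 1 = 688 = 2^4 · 43, so s = 4 and d = 43.
x_0 = 429^43 mod 689 = 624.
x_1 = 624^2 mod 689 = 91.
x_2 = 91^2 mod 689 = 13.
x_3 = 13^2 mod 689 = 169.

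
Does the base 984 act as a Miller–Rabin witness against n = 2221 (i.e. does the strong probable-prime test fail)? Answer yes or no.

n − 1 = 2220 = 2^2 · 555, so s = 2 and d = 555.
x_0 = 984^555 mod 2221 = 2220.
x_0 = 2220 ≡ −1, so 984 is not a witness.

no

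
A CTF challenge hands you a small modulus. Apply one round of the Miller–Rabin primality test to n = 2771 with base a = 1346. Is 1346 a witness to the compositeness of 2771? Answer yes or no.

n − 1 = 2770 = 2^1 · 1385, so s = 1 and d = 1385.
x_0 = 1346^1385 mod 2771 = 2258.
x_0 ∉ {1, 2770} and s = 1, so 1346 is a Miller–Rabin witness and 2771 is composite.

yes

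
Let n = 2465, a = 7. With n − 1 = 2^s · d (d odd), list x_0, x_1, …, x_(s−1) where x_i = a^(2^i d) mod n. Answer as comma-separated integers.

n − 1 = 2464 = 2^5 · 77, so s = 5 and d = 77.
x_0 = 7^77 mod 2465 = 2437.
x_1 = 2437^2 mod 2465 = 784.
x_2 = 784^2 mod 2465 = 871.
x_3 = 871^2 mod 2465 = 1886.
x_4 = 1886^2 mod 2465 = 1.

2437, 784, 871, 1886, 1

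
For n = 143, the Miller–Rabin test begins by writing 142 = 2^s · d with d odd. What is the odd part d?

Halving: 142 → 71; 71 is odd.
So 142 = 2^1 · 71.

71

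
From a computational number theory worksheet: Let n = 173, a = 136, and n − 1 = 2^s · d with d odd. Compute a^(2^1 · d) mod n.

1

n − 1 = 172 = 2^2 · 43, so s = 2 and d = 43.
x_0 = 136^43 mod 173 = 1.
x_1 = 1^2 mod 173 = 1.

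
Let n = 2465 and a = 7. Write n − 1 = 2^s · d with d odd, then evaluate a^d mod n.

n − 1 = 2464 = 2^5 · 77, so s = 5 and d = 77.
Repeated squaring mod 2465: 7^1 ≡ 7, 7^2 ≡ 49, 7^4 ≡ 2401, 7^8 ≡ 1631, 7^16 ≡ 426, 7^32 ≡ 1531, 7^64 ≡ 2211.
77 = 64 + 8 + 4 + 1, so 7^77 ≡ 2211·1631·2401·7 ≡ 2437 (mod 2465).

2437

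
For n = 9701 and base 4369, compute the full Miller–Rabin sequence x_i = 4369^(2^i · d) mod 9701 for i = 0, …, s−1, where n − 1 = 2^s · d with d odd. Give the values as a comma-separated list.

5356, 879

n − 1 = 9700 = 2^2 · 2425, so s = 2 and d = 2425.
x_0 = 4369^2425 mod 9701 = 5356.
x_1 = 5356^2 mod 9701 = 879.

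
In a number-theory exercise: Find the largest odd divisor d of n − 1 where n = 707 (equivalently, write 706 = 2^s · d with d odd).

353

Halving: 706 → 353; 353 is odd.
So 706 = 2^1 · 353.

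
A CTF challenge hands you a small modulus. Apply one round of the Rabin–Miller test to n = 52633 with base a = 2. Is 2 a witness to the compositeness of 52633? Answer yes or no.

n − 1 = 52632 = 2^3 · 6579, so s = 3 and d = 6579.
x_0 = 2^6579 mod 52633 = 1.
x_0 = 1, so 2 is not a witness.

no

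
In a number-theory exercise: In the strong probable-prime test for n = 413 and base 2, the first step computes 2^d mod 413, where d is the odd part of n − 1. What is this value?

n − 1 = 412 = 2^2 · 103, so s = 2 and d = 103.
2^103 mod 413 = 72.

72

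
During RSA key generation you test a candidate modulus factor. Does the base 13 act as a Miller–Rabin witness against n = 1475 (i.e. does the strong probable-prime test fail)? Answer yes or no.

n − 1 = 1474 = 2^1 · 737, so s = 1 and d = 737.
x_0 = 13^737 mod 1475 = 583.
x_0 ∉ {1, 1474} and s = 1, so 13 is a Miller–Rabin witness and 1475 is composite.

yes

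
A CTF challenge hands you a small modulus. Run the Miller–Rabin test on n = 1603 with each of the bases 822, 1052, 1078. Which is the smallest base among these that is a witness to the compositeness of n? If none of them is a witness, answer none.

1052

n − 1 = 1602 = 2^1 · 801, so s = 1 and d = 801.
Base 822: x_0 = 822^801 mod 1603 = 1602. x_0 = 1602 ≡ −1, so 822 is not a witness.
Base 1052: x_0 = 1052^801 mod 1603 = 1254. x_0 ∉ {1, 1602} and s = 1, so 1052 is a Miller–Rabin witness and 1603 is composite.
Base 1078: x_0 = 1078^801 mod 1603 = 315. x_0 ∉ {1, 1602} and s = 1, so 1078 is a Miller–Rabin witness and 1603 is composite.
The smallest witness among the given bases is 1052.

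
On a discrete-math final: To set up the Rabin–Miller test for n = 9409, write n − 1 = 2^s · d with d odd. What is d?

Halving: 9408 → 4704 → 2352 → 1176 → 588 → 294 → 147; 147 is odd.
So 9408 = 2^6 · 147.

147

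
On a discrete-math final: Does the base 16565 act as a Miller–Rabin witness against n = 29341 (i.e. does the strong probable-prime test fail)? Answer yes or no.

no

n − 1 = 29340 = 2^2 · 7335, so s = 2 and d = 7335.
x_0 = 16565^7335 mod 29341 = 1.
x_0 = 1, so 16565 is not a witness.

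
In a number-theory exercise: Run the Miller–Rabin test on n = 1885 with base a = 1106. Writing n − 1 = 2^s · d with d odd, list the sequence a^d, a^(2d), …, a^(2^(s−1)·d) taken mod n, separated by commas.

651, 1561

n − 1 = 1884 = 2^2 · 471, so s = 2 and d = 471.
x_0 = 1106^471 mod 1885 = 651.
x_1 = 651^2 mod 1885 = 1561.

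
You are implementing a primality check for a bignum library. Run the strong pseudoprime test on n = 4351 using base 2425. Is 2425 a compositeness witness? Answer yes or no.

n − 1 = 4350 = 2^1 · 2175, so s = 1 and d = 2175.
x_0 = 2425^2175 mod 4351 = 4350.
x_0 = 4350 ≡ −1, so 2425 is not a witness.

no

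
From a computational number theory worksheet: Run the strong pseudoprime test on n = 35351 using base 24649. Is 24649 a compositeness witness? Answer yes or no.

yes

n − 1 = 35350 = 2^1 · 17675, so s = 1 and d = 17675.
Repeated squaring mod 35351: 24649^1 ≡ 24649, 24649^2 ≡ 30915, 24649^4 ≡ 22940, 24649^8 ≡ 8614, 24649^16 ≡ 34598, 24649^32 ≡ 1393, 24649^64 ≡ 31495, 24649^128 ≡ 21316, 24649^256 ≡ 5453, 24649^512 ≡ 5018, 24649^1024 ≡ 10412, 24649^2048 ≡ 23578, 24649^4096 ≡ 27609, 24649^8192 ≡ 18619, 24649^16384 ≡ 15255.
17675 = 16384 + 1024 + 256 + 8 + 2 + 1, so 24649^17675 ≡ 15255·10412·5453·8614·30915·24649 ≡ 19052 (mod 35351).
x_0 = 24649^17675 mod 35351 = 19052.
x_0 ∉ {1, 35350} and s = 1, so 24649 is a Miller–Rabin witness and 35351 is composite.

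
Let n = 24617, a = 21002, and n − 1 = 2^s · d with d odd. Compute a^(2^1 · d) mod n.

n − 1 = 24616 = 2^3 · 3077, so s = 3 and d = 3077.
By repeated squaring, 21002^3077 ≡ 1649 (mod 24617).
x_0 = 1649.
x_1 = 1649^2 mod 24617 = 11331.

11331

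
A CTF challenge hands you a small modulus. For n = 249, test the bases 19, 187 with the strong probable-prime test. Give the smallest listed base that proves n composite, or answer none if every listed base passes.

19

n − 1 = 248 = 2^3 · 31, so s = 3 and d = 31.
Base 19: x_0 = 19^31 mod 249 = 184. x_0 is neither 1 nor 248, so continue squaring. x_1 = 184^2 mod 249 = 241. x_2 = 241^2 mod 249 = 64. Reached i = s−1 = 2 without hitting −1: 19 is a Miller–Rabin witness and 249 is composite.
Base 187: x_0 = 187^31 mod 249 = 37. x_0 is neither 1 nor 248, so continue squaring. x_1 = 37^2 mod 249 = 124. x_2 = 124^2 mod 249 = 187. Reached i = s−1 = 2 without hitting −1: 187 is a Miller–Rabin witness and 249 is composite.
The smallest witness among the given bases is 19.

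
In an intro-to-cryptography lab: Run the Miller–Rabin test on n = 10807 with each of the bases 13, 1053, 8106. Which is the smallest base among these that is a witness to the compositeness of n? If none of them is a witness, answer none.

n − 1 = 10806 = 2^1 · 5403, so s = 1 and d = 5403.
Base 13: x_0 = 13^5403 mod 10807 = 3409. x_0 ∉ {1, 10806} and s = 1, so 13 is a Miller–Rabin witness and 10807 is composite.
Base 1053: x_0 = 1053^5403 mod 10807 = 3757. x_0 ∉ {1, 10806} and s = 1, so 1053 is a Miller–Rabin witness and 10807 is composite.
Base 8106: x_0 = 8106^5403 mod 10807 = 2931. x_0 ∉ {1, 10806} and s = 1, so 8106 is a Miller–Rabin witness and 10807 is composite.
The smallest witness among the given bases is 13.

13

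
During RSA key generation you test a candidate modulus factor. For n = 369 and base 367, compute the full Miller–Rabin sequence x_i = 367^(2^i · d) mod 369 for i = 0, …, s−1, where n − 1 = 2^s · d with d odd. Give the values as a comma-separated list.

238, 187, 283, 16

n − 1 = 368 = 2^4 · 23, so s = 4 and d = 23.
x_0 = 367^23 mod 369 = 238.
x_1 = 238^2 mod 369 = 187.
x_2 = 187^2 mod 369 = 283.
x_3 = 283^2 mod 369 = 16.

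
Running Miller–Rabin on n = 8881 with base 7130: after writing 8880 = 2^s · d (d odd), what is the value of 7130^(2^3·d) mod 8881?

1979

n − 1 = 8880 = 2^4 · 555, so s = 4 and d = 555.
Repeated squaring mod 8881: 7130^1 ≡ 7130, 7130^2 ≡ 2056, 7130^4 ≡ 8661, 7130^8 ≡ 3995, 7130^16 ≡ 868, 7130^32 ≡ 7420, 7130^64 ≡ 3081, 7130^128 ≡ 7653, 7130^256 ≡ 7095, 7130^512 ≡ 1517.
555 = 512 + 32 + 8 + 2 + 1, so 7130^555 ≡ 1517·7420·3995·2056·7130 ≡ 5622 (mod 8881).
x_0 = 5622.
x_1 = 5622^2 mod 8881 = 8286.
x_2 = 8286^2 mod 8881 = 7666.
x_3 = 7666^2 mod 8881 = 1979.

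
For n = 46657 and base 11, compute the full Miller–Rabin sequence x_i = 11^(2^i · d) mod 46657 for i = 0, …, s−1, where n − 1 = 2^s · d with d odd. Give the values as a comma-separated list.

n − 1 = 46656 = 2^6 · 729, so s = 6 and d = 729.
x_0 = 11^729 mod 46657 = 42882.
x_1 = 42882^2 mod 46657 = 20240.
x_2 = 20240^2 mod 46657 = 9140.
x_3 = 9140^2 mod 46657 = 23570.
x_4 = 23570^2 mod 46657 = 1.
x_5 = 1^2 mod 46657 = 1.

42882, 20240, 9140, 23570, 1, 1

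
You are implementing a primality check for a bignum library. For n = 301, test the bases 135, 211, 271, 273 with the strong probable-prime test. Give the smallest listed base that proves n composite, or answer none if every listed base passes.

211

n − 1 = 300 = 2^2 · 75, so s = 2 and d = 75.
Base 135: x_0 = 135^75 mod 301 = 1. x_0 = 1, so 135 is not a witness.
Base 211: x_0 = 211^75 mod 301 = 8. x_0 is neither 1 nor 300, so continue squaring. x_1 = 8^2 mod 301 = 64. Reached i = s−1 = 1 without hitting −1: 211 is a Miller–Rabin witness and 301 is composite.
Base 271: x_0 = 271^75 mod 301 = 41. x_0 is neither 1 nor 300, so continue squaring. x_1 = 41^2 mod 301 = 176. Reached i = s−1 = 1 without hitting −1: 271 is a Miller–Rabin witness and 301 is composite.
Base 273: x_0 = 273^75 mod 301 = 35. x_0 is neither 1 nor 300, so continue squaring. x_1 = 35^2 mod 301 = 21. Reached i = s−1 = 1 without hitting −1: 273 is a Miller–Rabin witness and 301 is composite.
The smallest witness among the given bases is 211.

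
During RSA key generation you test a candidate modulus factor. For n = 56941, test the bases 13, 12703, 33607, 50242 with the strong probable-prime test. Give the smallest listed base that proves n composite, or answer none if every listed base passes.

n − 1 = 56940 = 2^2 · 14235, so s = 2 and d = 14235.
Base 13: x_0 = 13^14235 mod 56941 = 56940. x_0 = 56940 ≡ −1, so 13 is not a witness.
Base 12703: x_0 = 12703^14235 mod 56941 = 49984. x_0 is neither 1 nor 56940, so continue squaring. x_1 = 49984^2 mod 56941 = 56940. x_1 ≡ −1, so 12703 is not a witness.
Base 33607: x_0 = 33607^14235 mod 56941 = 1. x_0 = 1, so 33607 is not a witness.
Base 50242: x_0 = 50242^14235 mod 56941 = 56940. x_0 = 56940 ≡ −1, so 50242 is not a witness.
No listed base is a witness for 56941.

none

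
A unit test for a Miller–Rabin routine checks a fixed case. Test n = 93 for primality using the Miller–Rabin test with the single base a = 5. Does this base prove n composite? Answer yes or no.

n − 1 = 92 = 2^2 · 23, so s = 2 and d = 23.
x_0 = 5^23 mod 93 = 56.
x_0 is neither 1 nor 92, so continue squaring.
x_1 = 56^2 mod 93 = 67.
Reached i = s−1 = 1 without hitting −1: 5 is a Miller–Rabin witness and 93 is composite.

yes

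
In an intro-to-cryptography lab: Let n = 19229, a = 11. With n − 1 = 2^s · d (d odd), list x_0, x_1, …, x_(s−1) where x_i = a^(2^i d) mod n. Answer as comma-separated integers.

n − 1 = 19228 = 2^2 · 4807, so s = 2 and d = 4807.
x_0 = 11^4807 mod 19229 = 10490.
x_1 = 10490^2 mod 19229 = 11762.

10490, 11762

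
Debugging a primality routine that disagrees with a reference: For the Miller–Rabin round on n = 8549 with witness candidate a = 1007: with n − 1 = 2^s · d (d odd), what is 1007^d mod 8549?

5841

n − 1 = 8548 = 2^2 · 2137, so s = 2 and d = 2137.
By repeated squaring, 1007^2137 ≡ 5841 (mod 8549).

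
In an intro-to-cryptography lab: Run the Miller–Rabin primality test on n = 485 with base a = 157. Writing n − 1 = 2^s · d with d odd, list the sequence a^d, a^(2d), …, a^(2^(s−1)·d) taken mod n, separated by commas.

n − 1 = 484 = 2^2 · 121, so s = 2 and d = 121.
x_0 = 157^121 mod 485 = 232.
x_1 = 232^2 mod 485 = 474.

232, 474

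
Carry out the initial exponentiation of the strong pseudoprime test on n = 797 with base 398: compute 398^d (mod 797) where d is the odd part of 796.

n − 1 = 796 = 2^2 · 199, so s = 2 and d = 199.
398^199 mod 797 = 215.

215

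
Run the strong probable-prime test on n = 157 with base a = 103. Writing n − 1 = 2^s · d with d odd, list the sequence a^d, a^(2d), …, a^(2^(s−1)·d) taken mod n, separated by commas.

129, 156

n − 1 = 156 = 2^2 · 39, so s = 2 and d = 39.
x_0 = 103^39 mod 157 = 129.
x_1 = 129^2 mod 157 = 156.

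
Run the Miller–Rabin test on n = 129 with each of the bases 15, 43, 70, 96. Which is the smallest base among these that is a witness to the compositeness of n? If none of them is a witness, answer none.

15

n − 1 = 128 = 2^7 · 1, so s = 7 and d = 1.
Base 15: x_0 = 15^1 mod 129 = 15. x_0 is neither 1 nor 128, so continue squaring. x_1 = 15^2 mod 129 = 96. x_2 = 96^2 mod 129 = 57. x_3 = 57^2 mod 129 = 24. x_4 = 24^2 mod 129 = 60. x_5 = 60^2 mod 129 = 117. x_6 = 117^2 mod 129 = 15. Reached i = s−1 = 6 without hitting −1: 15 is a Miller–Rabin witness and 129 is composite.
Base 43: x_0 = 43^1 mod 129 = 43. x_0 is neither 1 nor 128, so continue squaring. x_1 = 43^2 mod 129 = 43. x_2 = 43^2 mod 129 = 43. x_3 = 43^2 mod 129 = 43. x_4 = 43^2 mod 129 = 43. x_5 = 43^2 mod 129 = 43. x_6 = 43^2 mod 129 = 43. Reached i = s−1 = 6 without hitting −1: 43 is a Miller–Rabin witness and 129 is composite.
Base 70: x_0 = 70^1 mod 129 = 70. x_0 is neither 1 nor 128, so continue squaring. x_1 = 70^2 mod 129 = 127. x_2 = 127^2 mod 129 = 4. x_3 = 4^2 mod 129 = 16. x_4 = 16^2 mod 129 = 127. x_5 = 127^2 mod 129 = 4. x_6 = 4^2 mod 129 = 16. Reached i = s−1 = 6 without hitting −1: 70 is a Miller–Rabin witness and 129 is composite.
Base 96: x_0 = 96^1 mod 129 = 96. x_0 is neither 1 nor 128, so continue squaring. x_1 = 96^2 mod 129 = 57. x_2 = 57^2 mod 129 = 24. x_3 = 24^2 mod 129 = 60. x_4 = 60^2 mod 129 = 117. x_5 = 117^2 mod 129 = 15. x_6 = 15^2 mod 129 = 96. Reached i = s−1 = 6 without hitting −1: 96 is a Miller–Rabin witness and 129 is composite.
The smallest witness among the given bases is 15.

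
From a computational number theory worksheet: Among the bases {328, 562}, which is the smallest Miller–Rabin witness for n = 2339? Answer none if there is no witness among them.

n − 1 = 2338 = 2^1 · 1169, so s = 1 and d = 1169.
Base 328: x_0 = 328^1169 mod 2339 = 2338. x_0 = 2338 ≡ −1, so 328 is not a witness.
Base 562: x_0 = 562^1169 mod 2339 = 1. x_0 = 1, so 562 is not a witness.
No listed base is a witness for 2339.

none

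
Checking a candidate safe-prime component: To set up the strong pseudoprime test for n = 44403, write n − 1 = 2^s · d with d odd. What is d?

Halving: 44402 → 22201; 22201 is odd.
So 44402 = 2^1 · 22201.

22201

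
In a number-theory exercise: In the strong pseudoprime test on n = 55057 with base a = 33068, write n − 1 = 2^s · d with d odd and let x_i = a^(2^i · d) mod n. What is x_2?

22192

n − 1 = 55056 = 2^4 · 3441, so s = 4 and d = 3441.
x_0 = 33068^3441 mod 55057 = 47054.
x_1 = 47054^2 mod 55057 = 16718.
x_2 = 16718^2 mod 55057 = 22192.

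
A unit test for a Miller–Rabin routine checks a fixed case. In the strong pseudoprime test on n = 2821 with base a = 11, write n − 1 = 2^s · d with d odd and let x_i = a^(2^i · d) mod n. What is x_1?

1520

n − 1 = 2820 = 2^2 · 705, so s = 2 and d = 705.
x_0 = 11^705 mod 2821 = 1828.
x_1 = 1828^2 mod 2821 = 1520.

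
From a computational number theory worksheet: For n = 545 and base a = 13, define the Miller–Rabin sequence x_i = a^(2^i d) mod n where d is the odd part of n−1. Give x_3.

n − 1 = 544 = 2^5 · 17, so s = 5 and d = 17.
Repeated squaring mod 545: 13^1 ≡ 13, 13^2 ≡ 169, 13^4 ≡ 221, 13^8 ≡ 336, 13^16 ≡ 81.
17 = 16 + 1, so 13^17 ≡ 81·13 ≡ 508 (mod 545).
x_0 = 508.
x_1 = 508^2 mod 545 = 279.
x_2 = 279^2 mod 545 = 451.
x_3 = 451^2 mod 545 = 116.

116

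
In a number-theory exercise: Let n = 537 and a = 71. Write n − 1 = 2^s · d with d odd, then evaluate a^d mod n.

452

n − 1 = 536 = 2^3 · 67, so s = 3 and d = 67.
71^67 mod 537 = 452.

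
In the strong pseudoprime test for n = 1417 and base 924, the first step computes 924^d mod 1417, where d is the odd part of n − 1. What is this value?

n − 1 = 1416 = 2^3 · 177, so s = 3 and d = 177.
924^177 mod 1417 = 1340.

1340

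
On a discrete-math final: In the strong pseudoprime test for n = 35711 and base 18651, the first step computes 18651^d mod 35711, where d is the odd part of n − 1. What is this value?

n − 1 = 35710 = 2^1 · 17855, so s = 1 and d = 17855.
18651^17855 mod 35711 = 15499.

15499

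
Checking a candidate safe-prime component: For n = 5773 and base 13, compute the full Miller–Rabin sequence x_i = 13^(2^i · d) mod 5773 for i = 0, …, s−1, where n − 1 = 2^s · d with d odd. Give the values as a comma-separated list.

4010, 2295

n − 1 = 5772 = 2^2 · 1443, so s = 2 and d = 1443.
x_0 = 13^1443 mod 5773 = 4010.
x_1 = 4010^2 mod 5773 = 2295.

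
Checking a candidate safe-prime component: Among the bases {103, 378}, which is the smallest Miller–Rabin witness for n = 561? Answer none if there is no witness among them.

n − 1 = 560 = 2^4 · 35, so s = 4 and d = 35.
Base 103: x_0 = 103^35 mod 561 = 1. x_0 = 1, so 103 is not a witness.
Base 378: x_0 = 378^35 mod 561 = 540. x_0 is neither 1 nor 560, so continue squaring. x_1 = 540^2 mod 561 = 441. x_2 = 441^2 mod 561 = 375. x_3 = 375^2 mod 561 = 375. Reached i = s−1 = 3 without hitting −1: 378 is a Miller–Rabin witness and 561 is composite.
The smallest witness among the given bases is 378.

378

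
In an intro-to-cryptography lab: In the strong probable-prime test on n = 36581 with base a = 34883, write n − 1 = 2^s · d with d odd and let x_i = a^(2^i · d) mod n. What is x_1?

19218

n − 1 = 36580 = 2^2 · 9145, so s = 2 and d = 9145.
Repeated squaring mod 36581: 34883^1 ≡ 34883, 34883^2 ≡ 29886, 34883^4 ≡ 11300, 34883^8 ≡ 22310, 34883^16 ≡ 15014, 34883^32 ≡ 8074, 34883^64 ≡ 2134, 34883^128 ≡ 17912, 34883^256 ≡ 24374, 34883^512 ≡ 16436, 34883^1024 ≡ 27992, 34883^2048 ≡ 23625, 34883^4096 ≡ 24308, 34883^8192 ≡ 22552.
9145 = 8192 + 512 + 256 + 128 + 32 + 16 + 8 + 1, so 34883^9145 ≡ 22552·16436·24374·17912·8074·15014·22310·34883 ≡ 25583 (mod 36581).
x_0 = 25583.
x_1 = 25583^2 mod 36581 = 19218.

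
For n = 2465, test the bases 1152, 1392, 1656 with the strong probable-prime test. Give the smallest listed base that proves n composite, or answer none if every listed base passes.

1392

n − 1 = 2464 = 2^5 · 77, so s = 5 and d = 77.
Base 1152: x_0 = 1152^77 mod 2465 = 1322. x_0 is neither 1 nor 2464, so continue squaring. x_1 = 1322^2 mod 2465 = 2464. x_1 ≡ −1, so 1152 is not a witness.
Base 1392: x_0 = 1392^77 mod 2465 = 87. x_0 is neither 1 nor 2464, so continue squaring. x_1 = 87^2 mod 2465 = 174. x_2 = 174^2 mod 2465 = 696. x_3 = 696^2 mod 2465 = 1276. x_4 = 1276^2 mod 2465 = 1276. Reached i = s−1 = 4 without hitting −1: 1392 is a Miller–Rabin witness and 2465 is composite.
Base 1656: x_0 = 1656^77 mod 2465 = 771. x_0 is neither 1 nor 2464, so continue squaring. x_1 = 771^2 mod 2465 = 376. x_2 = 376^2 mod 2465 = 871. x_3 = 871^2 mod 2465 = 1886. x_4 = 1886^2 mod 2465 = 1. x_4 = 1 but x_3 ≠ ±1, a nontrivial square root of 1 — 1656 is a witness and 2465 is composite.
The smallest witness among the given bases is 1392.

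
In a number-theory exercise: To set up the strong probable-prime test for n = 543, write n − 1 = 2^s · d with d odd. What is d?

Halving: 542 → 271; 271 is odd.
So 542 = 2^1 · 271.

271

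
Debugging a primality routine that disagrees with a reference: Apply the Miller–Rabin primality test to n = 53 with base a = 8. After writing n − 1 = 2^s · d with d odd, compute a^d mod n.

n − 1 = 52 = 2^2 · 13, so s = 2 and d = 13.
8^13 mod 53 = 23.

23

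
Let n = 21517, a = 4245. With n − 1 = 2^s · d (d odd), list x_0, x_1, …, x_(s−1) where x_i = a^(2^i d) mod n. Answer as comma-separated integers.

21189, 21516

n − 1 = 21516 = 2^2 · 5379, so s = 2 and d = 5379.
x_0 = 4245^5379 mod 21517 = 21189.
x_1 = 21189^2 mod 21517 = 21516.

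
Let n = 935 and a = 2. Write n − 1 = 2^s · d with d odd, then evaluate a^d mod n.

348

n − 1 = 934 = 2^1 · 467, so s = 1 and d = 467.
By repeated squaring, 2^467 ≡ 348 (mod 935).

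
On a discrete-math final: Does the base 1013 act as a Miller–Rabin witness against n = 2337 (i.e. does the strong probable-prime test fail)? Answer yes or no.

yes

n − 1 = 2336 = 2^5 · 73, so s = 5 and d = 73.
x_0 = 1013^73 mod 2337 = 956.
x_0 is neither 1 nor 2336, so continue squaring.
x_1 = 956^2 mod 2337 = 169.
x_2 = 169^2 mod 2337 = 517.
x_3 = 517^2 mod 2337 = 871.
x_4 = 871^2 mod 2337 = 1453.
Reached i = s−1 = 4 without hitting −1: 1013 is a Miller–Rabin witness and 2337 is composite.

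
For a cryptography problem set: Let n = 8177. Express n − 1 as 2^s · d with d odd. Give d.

Halving: 8176 → 4088 → 2044 → 1022 → 511; 511 is odd.
So 8176 = 2^4 · 511.

511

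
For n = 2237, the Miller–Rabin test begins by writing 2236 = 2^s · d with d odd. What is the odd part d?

Halving: 2236 → 1118 → 559; 559 is odd.
So 2236 = 2^2 · 559.

559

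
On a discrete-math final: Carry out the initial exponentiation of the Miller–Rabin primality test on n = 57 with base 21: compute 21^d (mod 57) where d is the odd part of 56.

33

n − 1 = 56 = 2^3 · 7, so s = 3 and d = 7.
21^7 mod 57 = 33.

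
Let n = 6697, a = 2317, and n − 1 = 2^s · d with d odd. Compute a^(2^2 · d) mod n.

223

n − 1 = 6696 = 2^3 · 837, so s = 3 and d = 837.
x_0 = 2317^837 mod 6697 = 487.
x_1 = 487^2 mod 6697 = 2774.
x_2 = 2774^2 mod 6697 = 223.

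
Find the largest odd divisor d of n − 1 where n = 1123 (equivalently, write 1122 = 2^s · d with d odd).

Halving: 1122 → 561; 561 is odd.
So 1122 = 2^1 · 561.

561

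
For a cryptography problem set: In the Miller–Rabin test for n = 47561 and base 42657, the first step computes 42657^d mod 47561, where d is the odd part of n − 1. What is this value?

38238

n − 1 = 47560 = 2^3 · 5945, so s = 3 and d = 5945.
42657^5945 mod 47561 = 38238.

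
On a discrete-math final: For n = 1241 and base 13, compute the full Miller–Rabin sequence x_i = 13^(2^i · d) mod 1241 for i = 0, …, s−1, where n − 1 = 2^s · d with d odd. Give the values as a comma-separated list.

735, 390, 698

n − 1 = 1240 = 2^3 · 155, so s = 3 and d = 155.
x_0 = 13^155 mod 1241 = 735.
x_1 = 735^2 mod 1241 = 390.
x_2 = 390^2 mod 1241 = 698.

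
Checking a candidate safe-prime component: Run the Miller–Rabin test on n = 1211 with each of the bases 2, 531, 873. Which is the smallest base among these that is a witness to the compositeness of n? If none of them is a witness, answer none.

n − 1 = 1210 = 2^1 · 605, so s = 1 and d = 605.
Base 2: x_0 = 2^605 mod 1211 = 165. x_0 ∉ {1, 1210} and s = 1, so 2 is a Miller–Rabin witness and 1211 is composite.
Base 531: x_0 = 531^605 mod 1211 = 867. x_0 ∉ {1, 1210} and s = 1, so 531 is a Miller–Rabin witness and 1211 is composite.
Base 873: x_0 = 873^605 mod 1211 = 353. x_0 ∉ {1, 1210} and s = 1, so 873 is a Miller–Rabin witness and 1211 is composite.
The smallest witness among the given bases is 2.

2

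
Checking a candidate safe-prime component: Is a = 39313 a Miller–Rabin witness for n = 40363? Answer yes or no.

yes

n − 1 = 40362 = 2^1 · 20181, so s = 1 and d = 20181.
Repeated squaring mod 40363: 39313^1 ≡ 39313, 39313^2 ≡ 12699, 39313^4 ≡ 14416, 39313^8 ≡ 32332, 39313^16 ≡ 37250, 39313^32 ≡ 3649, 39313^64 ≡ 35774, 39313^128 ≡ 29798, 39313^256 ≡ 15530, 39313^512 ≡ 11975, 39313^1024 ≡ 31249, 39313^2048 ≡ 38305, 39313^4096 ≡ 37612, 39313^8192 ≡ 20120, 39313^16384 ≡ 13873.
20181 = 16384 + 2048 + 1024 + 512 + 128 + 64 + 16 + 4 + 1, so 39313^20181 ≡ 13873·38305·31249·11975·29798·35774·37250·14416·39313 ≡ 15069 (mod 40363).
x_0 = 39313^20181 mod 40363 = 15069.
x_0 ∉ {1, 40362} and s = 1, so 39313 is a Miller–Rabin witness and 40363 is composite.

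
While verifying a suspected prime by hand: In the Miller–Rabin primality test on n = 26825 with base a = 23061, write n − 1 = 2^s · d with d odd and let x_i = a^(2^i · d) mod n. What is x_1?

n − 1 = 26824 = 2^3 · 3353, so s = 3 and d = 3353.
x_0 = 23061^3353 mod 26825 = 19081.
x_1 = 19081^2 mod 26825 = 15661.

15661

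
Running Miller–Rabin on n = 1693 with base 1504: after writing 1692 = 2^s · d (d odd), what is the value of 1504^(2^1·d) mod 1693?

1692

n − 1 = 1692 = 2^2 · 423, so s = 2 and d = 423.
Repeated squaring mod 1693: 1504^1 ≡ 1504, 1504^2 ≡ 168, 1504^4 ≡ 1136, 1504^8 ≡ 430, 1504^16 ≡ 363, 1504^32 ≡ 1408, 1504^64 ≡ 1654, 1504^128 ≡ 1521, 1504^256 ≡ 803.
423 = 256 + 128 + 32 + 4 + 2 + 1, so 1504^423 ≡ 803·1521·1408·1136·168·1504 ≡ 92 (mod 1693).
x_0 = 92.
x_1 = 92^2 mod 1693 = 1692.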